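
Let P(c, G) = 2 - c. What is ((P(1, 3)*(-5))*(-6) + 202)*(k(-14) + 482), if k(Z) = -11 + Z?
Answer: 106024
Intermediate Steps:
((P(1, 3)*(-5))*(-6) + 202)*(k(-14) + 482) = (((2 - 1*1)*(-5))*(-6) + 202)*((-11 - 14) + 482) = (((2 - 1)*(-5))*(-6) + 202)*(-25 + 482) = ((1*(-5))*(-6) + 202)*457 = (-5*(-6) + 202)*457 = (30 + 202)*457 = 232*457 = 106024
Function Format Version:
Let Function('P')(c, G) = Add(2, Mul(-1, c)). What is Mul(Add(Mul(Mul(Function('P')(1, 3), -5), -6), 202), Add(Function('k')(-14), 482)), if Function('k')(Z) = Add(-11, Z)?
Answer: 106024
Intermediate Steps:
Mul(Add(Mul(Mul(Function('P')(1, 3), -5), -6), 202), Add(Function('k')(-14), 482)) = Mul(Add(Mul(Mul(Add(2, Mul(-1, 1)), -5), -6), 202), Add(Add(-11, -14), 482)) = Mul(Add(Mul(Mul(Add(2, -1), -5), -6), 202), Add(-25, 482)) = Mul(Add(Mul(Mul(1, -5), -6), 202), 457) = Mul(Add(Mul(-5, -6), 202), 457) = Mul(Add(30, 202), 457) = Mul(232, 457) = 106024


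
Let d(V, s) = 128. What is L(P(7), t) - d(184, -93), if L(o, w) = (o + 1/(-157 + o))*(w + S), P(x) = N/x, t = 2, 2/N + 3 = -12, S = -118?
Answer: -216481396/1731135 ≈ -125.05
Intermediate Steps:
N = -2/15 (N = 2/(-3 - 12) = 2/(-15) = 2*(-1/15) = -2/15 ≈ -0.13333)
P(x) = -2/(15*x)
L(o, w) = (-118 + w)*(o + 1/(-157 + o)) (L(o, w) = (o + 1/(-157 + o))*(w - 118) = (o + 1/(-157 + o))*(-118 + w) = (-118 + w)*(o + 1/(-157 + o)))
L(P(7), t) - d(184, -93) = (-118 + 2 - 118*(-2/15/7)² + 18526*(-2/15/7) + 2*(-2/15/7)² - 157*(-2/15/7)*2)/(-157 - 2/15/7) - 1*128 = (-118 + 2 - 118*(-2/15*⅐)² + 18526*(-2/15*⅐) + 2*(-2/15*⅐)² - 157*(-2/15*⅐)*2)/(-157 - 2/15*⅐) - 128 = (-118 + 2 - 118*(-2/105)² + 18526*(-2/105) + 2*(-2/105)² - 157*(-2/105)*2)/(-157 - 2/105) - 128 = (-118 + 2 - 118*4/11025 - 37052/105 + 2*(4/11025) + 628/105)/(-16487/105) - 128 = -105*(-118 + 2 - 472/11025 - 37052/105 + 8/11025 + 628/105)/16487 - 128 = -105/16487*(-5103884/11025) - 128 = 5103884/1731135 - 128 = -216481396/1731135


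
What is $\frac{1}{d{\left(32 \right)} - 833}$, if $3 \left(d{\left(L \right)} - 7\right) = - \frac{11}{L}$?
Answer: $- \frac{96}{79307} \approx -0.0012105$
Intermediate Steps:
$d{\left(L \right)} = 7 - \frac{11}{3 L}$ ($d{\left(L \right)} = 7 + \frac{\left(-11\right) \frac{1}{L}}{3} = 7 - \frac{11}{3 L}$)
$\frac{1}{d{\left(32 \right)} - 833} = \frac{1}{\left(7 - \frac{11}{3 \cdot 32}\right) - 833} = \frac{1}{\left(7 - \frac{11}{96}\right) - 833} = \frac{1}{\frac{661}{96} - 833} = \frac{1}{- \frac{79307}{96}} = - \frac{96}{79307}$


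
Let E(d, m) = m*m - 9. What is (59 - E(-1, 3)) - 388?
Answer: -329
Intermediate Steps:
E(d, m) = -9 + m² (E(d, m) = m² - 9 = -9 + m²)
(59 - E(-1, 3)) - 388 = (59 - (-9 + 3²)) - 388 = (59 - (-9 + 9)) - 388 = (59 - 1*0) - 388 = (59 + 0) - 388 = 59 - 388 = -329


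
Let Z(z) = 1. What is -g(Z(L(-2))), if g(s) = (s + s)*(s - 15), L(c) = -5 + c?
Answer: 28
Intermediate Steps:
g(s) = 2*s*(-15 + s) (g(s) = (2*s)*(-15 + s) = 2*s*(-15 + s))
-g(Z(L(-2))) = -2*(-15 + 1) = -2*(-14) = -1*(-28) = 28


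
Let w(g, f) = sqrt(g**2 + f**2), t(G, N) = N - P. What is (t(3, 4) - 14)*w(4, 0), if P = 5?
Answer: -60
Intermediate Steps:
t(G, N) = -5 + N (t(G, N) = N - 1*5 = N - 5 = -5 + N)
w(g, f) = sqrt(f**2 + g**2)
(t(3, 4) - 14)*w(4, 0) = ((-5 + 4) - 14)*sqrt(0**2 + 4**2) = (-1 - 14)*sqrt(0 + 16) = -15*sqrt(16) = -15*4 = -60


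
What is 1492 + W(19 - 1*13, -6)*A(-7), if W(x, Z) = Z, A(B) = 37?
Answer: 1270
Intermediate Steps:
1492 + W(19 - 1*13, -6)*A(-7) = 1492 - 6*37 = 1492 - 222 = 1270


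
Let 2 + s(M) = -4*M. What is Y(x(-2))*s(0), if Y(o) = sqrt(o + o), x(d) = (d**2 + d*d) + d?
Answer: -4*sqrt(3) ≈ -6.9282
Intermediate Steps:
s(M) = -2 - 4*M
x(d) = d + 2*d**2 (x(d) = (d**2 + d**2) + d = 2*d**2 + d = d + 2*d**2)
Y(o) = sqrt(2)*sqrt(o) (Y(o) = sqrt(2*o) = sqrt(2)*sqrt(o))
Y(x(-2))*s(0) = (sqrt(2)*sqrt(-2*(1 + 2*(-2))))*(-2 - 4*0) = (sqrt(2)*sqrt(-2*(1 - 4)))*(-2 + 0) = (sqrt(2)*sqrt(-2*(-3)))*(-2) = (sqrt(2)*sqrt(6))*(-2) = (2*sqrt(3))*(-2) = -4*sqrt(3)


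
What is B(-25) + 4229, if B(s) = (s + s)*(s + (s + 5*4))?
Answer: 5729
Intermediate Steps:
B(s) = 2*s*(20 + 2*s) (B(s) = (2*s)*(s + (s + 20)) = (2*s)*(s + (20 + s)) = (2*s)*(20 + 2*s) = 2*s*(20 + 2*s))
B(-25) + 4229 = 4*(-25)*(10 - 25) + 4229 = 4*(-25)*(-15) + 4229 = 1500 + 4229 = 5729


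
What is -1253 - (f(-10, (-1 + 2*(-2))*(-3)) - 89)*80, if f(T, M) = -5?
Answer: 6267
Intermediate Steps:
-1253 - (f(-10, (-1 + 2*(-2))*(-3)) - 89)*80 = -1253 - (-5 - 89)*80 = -1253 - (-94)*80 = -1253 - 1*(-7520) = -1253 + 7520 = 6267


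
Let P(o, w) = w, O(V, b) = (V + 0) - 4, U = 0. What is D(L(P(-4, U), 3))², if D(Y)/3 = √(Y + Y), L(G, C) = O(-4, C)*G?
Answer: 0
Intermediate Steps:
O(V, b) = -4 + V (O(V, b) = V - 4 = -4 + V)
L(G, C) = -8*G (L(G, C) = (-4 - 4)*G = -8*G)
D(Y) = 3*√2*√Y (D(Y) = 3*√(Y + Y) = 3*√(2*Y) = 3*(√2*√Y) = 3*√2*√Y)
D(L(P(-4, U), 3))² = (3*√2*√(-8*0))² = (3*√2*√0)² = (3*√2*0)² = 0² = 0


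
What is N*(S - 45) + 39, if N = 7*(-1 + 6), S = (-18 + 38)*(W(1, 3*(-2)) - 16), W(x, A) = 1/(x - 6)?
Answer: -12876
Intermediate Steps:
W(x, A) = 1/(-6 + x)
S = -324 (S = (-18 + 38)*(1/(-6 + 1) - 16) = 20*(1/(-5) - 16) = 20*(-⅕ - 16) = 20*(-81/5) = -324)
N = 35 (N = 7*5 = 35)
N*(S - 45) + 39 = 35*(-324 - 45) + 39 = 35*(-369) + 39 = -12915 + 39 = -12876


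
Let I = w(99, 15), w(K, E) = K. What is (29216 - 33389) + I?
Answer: -4074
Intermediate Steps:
I = 99
(29216 - 33389) + I = (29216 - 33389) + 99 = -4173 + 99 = -4074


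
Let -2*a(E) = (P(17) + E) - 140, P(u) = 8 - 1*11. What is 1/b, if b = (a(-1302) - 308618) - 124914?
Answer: -2/865619 ≈ -2.3105e-6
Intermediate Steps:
P(u) = -3 (P(u) = 8 - 11 = -3)
a(E) = 143/2 - E/2 (a(E) = -((-3 + E) - 140)/2 = -(-143 + E)/2 = 143/2 - E/2)
b = -865619/2 (b = ((143/2 - ½*(-1302)) - 308618) - 124914 = ((143/2 + 651) - 308618) - 124914 = (1445/2 - 308618) - 124914 = -615791/2 - 124914 = -865619/2 ≈ -4.3281e+5)
1/b = 1/(-865619/2) = -2/865619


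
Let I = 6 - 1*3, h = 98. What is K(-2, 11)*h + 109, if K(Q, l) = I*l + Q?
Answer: 3147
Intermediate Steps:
I = 3 (I = 6 - 3 = 3)
K(Q, l) = Q + 3*l (K(Q, l) = 3*l + Q = Q + 3*l)
K(-2, 11)*h + 109 = (-2 + 3*11)*98 + 109 = (-2 + 33)*98 + 109 = 31*98 + 109 = 3038 + 109 = 3147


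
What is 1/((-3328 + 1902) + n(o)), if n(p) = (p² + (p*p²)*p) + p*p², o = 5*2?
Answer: 1/9674 ≈ 0.00010337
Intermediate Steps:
o = 10
n(p) = p² + p³ + p⁴ (n(p) = (p² + p³*p) + p³ = (p² + p⁴) + p³ = p² + p³ + p⁴)
1/((-3328 + 1902) + n(o)) = 1/((-3328 + 1902) + 10²*(1 + 10 + 10²)) = 1/(-1426 + 100*(1 + 10 + 100)) = 1/(-1426 + 100*111) = 1/(-1426 + 11100) = 1/9674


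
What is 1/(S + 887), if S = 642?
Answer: 1/1529 ≈ 0.00065402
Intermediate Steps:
1/(S + 887) = 1/(642 + 887) = 1/1529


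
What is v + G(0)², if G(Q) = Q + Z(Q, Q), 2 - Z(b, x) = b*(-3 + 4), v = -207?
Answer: -203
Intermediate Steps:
Z(b, x) = 2 - b (Z(b, x) = 2 - b*(-3 + 4) = 2 - b)
G(Q) = 2 (G(Q) = Q + (2 - Q) = 2)
v + G(0)² = -207 + 2² = -207 + 4 = -203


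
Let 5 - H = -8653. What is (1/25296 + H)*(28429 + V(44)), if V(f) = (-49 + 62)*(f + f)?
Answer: 6476864617637/25296 ≈ 2.5604e+8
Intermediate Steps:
H = 8658 (H = 5 - 1*(-8653) = 5 + 8653 = 8658)
V(f) = 26*f (V(f) = 13*(2*f) = 26*f)
(1/25296 + H)*(28429 + V(44)) = (1/25296 + 8658)*(28429 + 26*44) = (1/25296 + 8658)*(28429 + 1144) = (219012769/25296)*29573 = 6476864617637/25296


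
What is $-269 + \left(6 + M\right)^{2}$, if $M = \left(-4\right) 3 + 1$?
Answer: $-244$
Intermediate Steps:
$M = -11$ ($M = -12 + 1 = -11$)
$-269 + \left(6 + M\right)^{2} = -269 + \left(6 - 11\right)^{2} = -269 + \left(-5\right)^{2} = -269 + 25 = -244$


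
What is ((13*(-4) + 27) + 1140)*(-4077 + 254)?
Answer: -4262645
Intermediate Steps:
((13*(-4) + 27) + 1140)*(-4077 + 254) = ((-52 + 27) + 1140)*(-3823) = (-25 + 1140)*(-3823) = 1115*(-3823) = -4262645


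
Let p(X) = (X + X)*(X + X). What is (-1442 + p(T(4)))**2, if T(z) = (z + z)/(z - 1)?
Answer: 161849284/81 ≈ 1.9981e+6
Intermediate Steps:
T(z) = 2*z/(-1 + z) (T(z) = (2*z)/(-1 + z) = 2*z/(-1 + z))
p(X) = 4*X**2 (p(X) = (2*X)*(2*X) = 4*X**2)
(-1442 + p(T(4)))**2 = (-1442 + 4*(2*4/(-1 + 4))**2)**2 = (-1442 + 4*(2*4/3)**2)**2 = (-1442 + 4*(2*4*(1/3))**2)**2 = (-1442 + 4*(8/3)**2)**2 = (-1442 + 4*(64/9))**2 = (-1442 + 256/9)**2 = (-12722/9)**2 = 161849284/81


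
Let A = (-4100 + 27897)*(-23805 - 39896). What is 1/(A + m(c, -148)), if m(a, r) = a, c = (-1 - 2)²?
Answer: -1/1515892688 ≈ -6.5968e-10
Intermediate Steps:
c = 9 (c = (-3)² = 9)
A = -1515892697 (A = 23797*(-63701) = -1515892697)
1/(A + m(c, -148)) = 1/(-1515892697 + 9) = 1/(-1515892688) = -1/1515892688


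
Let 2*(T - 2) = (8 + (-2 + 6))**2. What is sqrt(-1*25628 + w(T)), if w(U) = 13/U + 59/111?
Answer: I*sqrt(1263015498)/222 ≈ 160.09*I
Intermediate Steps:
T = 74 (T = 2 + (8 + (-2 + 6))**2/2 = 2 + (8 + 4)**2/2 = 2 + (1/2)*12**2 = 2 + (1/2)*144 = 2 + 72 = 74)
w(U) = 59/111 + 13/U (w(U) = 13/U + 59*(1/111) = 13/U + 59/111 = 59/111 + 13/U)
sqrt(-1*25628 + w(T)) = sqrt(-1*25628 + (59/111 + 13/74)) = sqrt(-25628 + (59/111 + 13*(1/74))) = sqrt(-25628 + (59/111 + 13/74)) = sqrt(-25628 + 157/222) = sqrt(-5689259/222) = I*sqrt(1263015498)/222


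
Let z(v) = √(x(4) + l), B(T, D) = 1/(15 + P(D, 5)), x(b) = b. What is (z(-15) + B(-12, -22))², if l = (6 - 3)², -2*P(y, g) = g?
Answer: 8129/625 + 4*√13/25 ≈ 13.583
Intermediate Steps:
P(y, g) = -g/2
B(T, D) = 2/25 (B(T, D) = 1/(15 - ½*5) = 1/(15 - 5/2) = 1/(25/2) = 2/25)
l = 9 (l = 3² = 9)
z(v) = √13 (z(v) = √(4 + 9) = √13)
(z(-15) + B(-12, -22))² = (√13 + 2/25)² = (2/25 + √13)²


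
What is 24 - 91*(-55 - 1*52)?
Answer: 9761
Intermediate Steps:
24 - 91*(-55 - 1*52) = 24 - 91*(-55 - 52) = 24 - 91*(-107) = 24 + 9737 = 9761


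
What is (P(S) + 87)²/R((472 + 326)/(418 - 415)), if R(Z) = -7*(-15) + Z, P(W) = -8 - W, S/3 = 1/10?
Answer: 619369/37100 ≈ 16.695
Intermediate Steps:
S = 3/10 ≈ 0.30000
R(Z) = 105 + Z
(P(S) + 87)²/R((472 + 326)/(418 - 415)) = ((-8 - 1*3/10) + 87)²/(105 + (472 + 326)/(418 - 415)) = ((-8 - 3/10) + 87)²/(105 + 798/3) = (-83/10 + 87)²/(105 + 798*(⅓)) = (787/10)²/(105 + 266) = (619369/100)/371 = (619369/100)*(1/371) = 619369/37100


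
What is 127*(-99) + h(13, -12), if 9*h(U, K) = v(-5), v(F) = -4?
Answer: -113161/9 ≈ -12573.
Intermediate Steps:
h(U, K) = -4/9 (h(U, K) = (1/9)*(-4) = -4/9)
127*(-99) + h(13, -12) = 127*(-99) - 4/9 = -12573 - 4/9 = -113161/9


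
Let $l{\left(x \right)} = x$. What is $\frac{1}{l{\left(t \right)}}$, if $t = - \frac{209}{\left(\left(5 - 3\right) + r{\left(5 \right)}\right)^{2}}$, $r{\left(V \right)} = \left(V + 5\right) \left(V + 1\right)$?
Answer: $- \frac{3844}{209} \approx -18.392$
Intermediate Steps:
$r{\left(V \right)} = \left(1 + V\right) \left(5 + V\right)$ ($r{\left(V \right)} = \left(5 + V\right) \left(1 + V\right) = \left(1 + V\right) \left(5 + V\right)$)
$t = - \frac{209}{3844}$ ($t = - \frac{209}{\left(\left(5 - 3\right) + \left(5 + 5^{2} + 6 \cdot 5\right)\right)^{2}} = - \frac{209}{\left(\left(5 - 3\right) + \left(5 + 25 + 30\right)\right)^{2}} = - \frac{209}{\left(2 + 60\right)^{2}} = - \frac{209}{62^{2}} = - \frac{209}{3844} \approx -0.05437$)
$\frac{1}{l{\left(t \right)}} = \frac{1}{- \frac{209}{3844}} = - \frac{3844}{209}$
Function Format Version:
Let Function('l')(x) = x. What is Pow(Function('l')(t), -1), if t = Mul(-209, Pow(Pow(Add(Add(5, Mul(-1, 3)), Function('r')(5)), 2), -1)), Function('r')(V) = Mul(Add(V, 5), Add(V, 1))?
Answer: Rational(-3844, 209) ≈ -18.392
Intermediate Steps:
Function('r')(V) = Mul(Add(1, V), Add(5, V)) (Function('r')(V) = Mul(Add(5, V), Add(1, V)) = Mul(Add(1, V), Add(5, V)))
t = Rational(-209, 3844) (t = Mul(-209, Pow(Pow(Add(Add(5, Mul(-1, 3)), Add(5, Pow(5, 2), Mul(6, 5))), 2), -1)) = Mul(-209, Pow(Pow(Add(Add(5, -3), Add(5, 25, 30)), 2), -1)) = Mul(-209, Pow(Pow(Add(2, 60), 2), -1)) = Mul(-209, Pow(Pow(62, 2), -1)) = Mul(-209, Pow(3844, -1)) = Mul(-209, Rational(1, 3844)) = Rational(-209, 3844) ≈ -0.054370)
Pow(Function('l')(t), -1) = Pow(Rational(-209, 3844), -1) = Rational(-3844, 209)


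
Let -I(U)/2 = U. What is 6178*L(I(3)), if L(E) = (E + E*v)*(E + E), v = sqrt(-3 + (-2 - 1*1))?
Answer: 444816 + 444816*I*sqrt(6) ≈ 4.4482e+5 + 1.0896e+6*I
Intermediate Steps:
I(U) = -2*U
v = I*sqrt(6) (v = sqrt(-3 + (-2 - 1)) = sqrt(-3 - 3) = sqrt(-6) = I*sqrt(6) ≈ 2.4495*I)
L(E) = 2*E*(E + I*E*sqrt(6)) (L(E) = (E + E*(I*sqrt(6)))*(E + E) = (E + I*E*sqrt(6))*(2*E) = 2*E*(E + I*E*sqrt(6)))
6178*L(I(3)) = 6178*(2*(-2*3)**2*(1 + I*sqrt(6))) = 6178*(2*(-6)**2*(1 + I*sqrt(6))) = 6178*(2*36*(1 + I*sqrt(6))) = 6178*(72 + 72*I*sqrt(6)) = 444816 + 444816*I*sqrt(6)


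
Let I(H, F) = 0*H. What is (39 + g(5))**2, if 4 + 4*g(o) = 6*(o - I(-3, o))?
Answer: 8281/4 ≈ 2070.3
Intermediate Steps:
I(H, F) = 0
g(o) = -1 + 3*o/2 (g(o) = -1 + (6*(o - 1*0))/4 = -1 + (6*(o + 0))/4 = -1 + (6*o)/4 = -1 + 3*o/2)
(39 + g(5))**2 = (39 + (-1 + (3/2)*5))**2 = (39 + (-1 + 15/2))**2 = (39 + 13/2)**2 = (91/2)**2 = 8281/4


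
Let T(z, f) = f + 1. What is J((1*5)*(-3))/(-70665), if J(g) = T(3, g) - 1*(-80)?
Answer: -22/23555 ≈ -0.00093398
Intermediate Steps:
T(z, f) = 1 + f
J(g) = 81 + g (J(g) = (1 + g) - 1*(-80) = (1 + g) + 80 = 81 + g)
J((1*5)*(-3))/(-70665) = (81 + (1*5)*(-3))/(-70665) = (81 + 5*(-3))*(-1/70665) = (81 - 15)*(-1/70665) = 66*(-1/70665) = -22/23555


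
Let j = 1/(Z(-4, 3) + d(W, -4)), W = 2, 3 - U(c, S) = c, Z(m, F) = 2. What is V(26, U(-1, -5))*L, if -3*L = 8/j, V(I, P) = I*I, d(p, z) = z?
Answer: 10816/3 ≈ 3605.3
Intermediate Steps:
U(c, S) = 3 - c
V(I, P) = I**2
j = -1/2 (j = 1/(2 - 4) = 1/(-2) = -1/2 ≈ -0.50000)
L = 16/3 (L = -8/(3*(-1/2)) = -8*(-2)/3 = -1/3*(-16) = 16/3 ≈ 5.3333)
V(26, U(-1, -5))*L = 26**2*(16/3) = 676*(16/3) = 10816/3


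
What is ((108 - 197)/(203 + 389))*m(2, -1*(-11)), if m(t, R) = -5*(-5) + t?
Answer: -2403/592 ≈ -4.0591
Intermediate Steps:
m(t, R) = 25 + t
((108 - 197)/(203 + 389))*m(2, -1*(-11)) = ((108 - 197)/(203 + 389))*(25 + 2) = -89/592*27 = -2403/592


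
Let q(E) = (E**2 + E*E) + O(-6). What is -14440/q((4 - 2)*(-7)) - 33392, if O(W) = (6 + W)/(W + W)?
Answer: -1638013/49 ≈ -33429.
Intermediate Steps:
O(W) = (6 + W)/(2*W) (O(W) = (6 + W)/((2*W)) = (6 + W)*(1/(2*W)) = (6 + W)/(2*W))
q(E) = 2*E**2 (q(E) = (E**2 + E*E) + (1/2)*(6 - 6)/(-6) = (E**2 + E**2) + (1/2)*(-1/6)*0 = 2*E**2 + 0 = 2*E**2)
-14440/q((4 - 2)*(-7)) - 33392 = -14440*1/(98*(4 - 2)**2) - 33392 = -14440/(2*(2*(-7))**2) - 33392 = -14440/(2*(-14)**2) - 33392 = -14440/(2*196) - 33392 = -14440/392 - 33392 = -14440*1/392 - 33392 = -1805/49 - 33392 = -1638013/49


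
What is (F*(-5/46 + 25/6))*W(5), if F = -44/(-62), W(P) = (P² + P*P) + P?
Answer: 338800/2139 ≈ 158.39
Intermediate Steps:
W(P) = P + 2*P² (W(P) = (P² + P²) + P = 2*P² + P = P + 2*P²)
F = 22/31 (F = -44*(-1/62) = 22/31 ≈ 0.70968)
(F*(-5/46 + 25/6))*W(5) = (22*(-5/46 + 25/6)/31)*(5*(1 + 2*5)) = (22*(-5*1/46 + 25*(⅙))/31)*(5*(1 + 10)) = (22*(-5/46 + 25/6)/31)*(5*11) = ((22/31)*(280/69))*55 = (6160/2139)*55 = 338800/2139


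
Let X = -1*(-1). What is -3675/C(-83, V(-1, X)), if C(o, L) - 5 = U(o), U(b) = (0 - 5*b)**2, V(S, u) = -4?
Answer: -245/11482 ≈ -0.021338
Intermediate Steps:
X = 1
U(b) = 25*b**2 (U(b) = (-5*b)**2 = 25*b**2)
C(o, L) = 5 + 25*o**2
-3675/C(-83, V(-1, X)) = -3675/(5 + 25*(-83)**2) = -3675/(5 + 25*6889) = -3675/(5 + 172225) = -3675/172230 = -3675*1/172230 = -245/11482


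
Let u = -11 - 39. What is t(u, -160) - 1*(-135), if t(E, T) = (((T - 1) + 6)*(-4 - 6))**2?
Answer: 2402635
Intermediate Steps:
u = -50
t(E, T) = (-50 - 10*T)**2 (t(E, T) = (((-1 + T) + 6)*(-10))**2 = ((5 + T)*(-10))**2 = (-50 - 10*T)**2)
t(u, -160) - 1*(-135) = 100*(5 - 160)**2 - 1*(-135) = 100*(-155)**2 + 135 = 100*24025 + 135 = 2402500 + 135 = 2402635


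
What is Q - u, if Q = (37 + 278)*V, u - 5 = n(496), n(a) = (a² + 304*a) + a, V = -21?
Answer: -403916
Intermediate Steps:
n(a) = a² + 305*a
u = 397301 (u = 5 + 496*(305 + 496) = 5 + 496*801 = 5 + 397296 = 397301)
Q = -6615 (Q = (37 + 278)*(-21) = 315*(-21) = -6615)
Q - u = -6615 - 1*397301 = -6615 - 397301 = -403916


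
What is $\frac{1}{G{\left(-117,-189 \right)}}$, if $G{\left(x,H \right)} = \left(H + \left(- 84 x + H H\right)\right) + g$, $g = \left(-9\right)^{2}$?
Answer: $\frac{1}{45441} \approx 2.2007 \cdot 10^{-5}$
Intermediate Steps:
$g = 81$
$G{\left(x,H \right)} = 81 + H + H^{2} - 84 x$ ($G{\left(x,H \right)} = \left(H + \left(- 84 x + H H\right)\right) + 81 = \left(H + \left(- 84 x + H^{2}\right)\right) + 81 = \left(H + \left(H^{2} - 84 x\right)\right) + 81 = \left(H + H^{2} - 84 x\right) + 81 = 81 + H + H^{2} - 84 x$)
$\frac{1}{G{\left(-117,-189 \right)}} = \frac{1}{81 - 189 + \left(-189\right)^{2} - -9828} = \frac{1}{81 - 189 + 35721 + 9828} = \frac{1}{45441}$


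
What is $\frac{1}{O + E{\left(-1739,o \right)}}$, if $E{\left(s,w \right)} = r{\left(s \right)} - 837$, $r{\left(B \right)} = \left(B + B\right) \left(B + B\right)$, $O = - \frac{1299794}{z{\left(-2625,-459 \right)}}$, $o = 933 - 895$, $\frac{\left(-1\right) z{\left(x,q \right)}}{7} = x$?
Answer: $\frac{18375}{222256213831} \approx 8.2675 \cdot 10^{-8}$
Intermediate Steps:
$z{\left(x,q \right)} = - 7 x$
$o = 38$ ($o = 933 - 895 = 38$)
$O = - \frac{1299794}{18375}$ ($O = - \frac{1299794}{\left(-7\right) \left(-2625\right)} = - \frac{1299794}{18375} \approx -70.737$)
$r{\left(B \right)} = 4 B^{2}$ ($r{\left(B \right)} = 2 B 2 B = 4 B^{2}$)
$E{\left(s,w \right)} = -837 + 4 s^{2}$ ($E{\left(s,w \right)} = 4 s^{2} - 837 = -837 + 4 s^{2}$)
$\frac{1}{O + E{\left(-1739,o \right)}} = \frac{1}{- \frac{1299794}{18375} - \left(837 - 4 \left(-1739\right)^{2}\right)} = \frac{1}{- \frac{1299794}{18375} + \left(-837 + 4 \cdot 3024121\right)} = \frac{1}{- \frac{1299794}{18375} + \left(-837 + 12096484\right)} = \frac{1}{- \frac{1299794}{18375} + 12095647} = \frac{1}{\frac{222256213831}{18375}} = \frac{18375}{222256213831}$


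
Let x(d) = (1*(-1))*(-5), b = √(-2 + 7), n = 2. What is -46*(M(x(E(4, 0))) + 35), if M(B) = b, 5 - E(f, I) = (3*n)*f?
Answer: -1610 - 46*√5 ≈ -1712.9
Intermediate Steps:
E(f, I) = 5 - 6*f (E(f, I) = 5 - 3*2*f = 5 - 6*f)
b = √5 ≈ 2.2361
x(d) = 5 (x(d) = -1*(-5) = 5)
M(B) = √5
-46*(M(x(E(4, 0))) + 35) = -46*(√5 + 35) = -46*(35 + √5) = -1610 - 46*√5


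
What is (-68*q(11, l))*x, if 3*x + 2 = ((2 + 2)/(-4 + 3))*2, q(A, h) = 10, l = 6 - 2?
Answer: 6800/3 ≈ 2266.7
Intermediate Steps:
l = 4
x = -10/3 (x = -⅔ + (((2 + 2)/(-4 + 3))*2)/3 = -⅔ + ((4/(-1))*2)/3 = -⅔ + ((4*(-1))*2)/3 = -⅔ + (-4*2)/3 = -⅔ + (⅓)*(-8) = -⅔ - 8/3 = -10/3 ≈ -3.3333)
(-68*q(11, l))*x = -68*10*(-10/3) = -680*(-10/3) = 6800/3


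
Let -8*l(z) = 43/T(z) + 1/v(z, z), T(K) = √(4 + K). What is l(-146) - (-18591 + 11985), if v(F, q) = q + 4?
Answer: 7504417/1136 + 43*I*√142/1136 ≈ 6606.0 + 0.45106*I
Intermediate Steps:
v(F, q) = 4 + q
l(z) = -43/(8*√(4 + z)) - 1/(8*(4 + z)) (l(z) = -(43/(√(4 + z)) + 1/(4 + z))/8 = -(43/√(4 + z) + 1/(4 + z))/8 = -(1/(4 + z) + 43/√(4 + z))/8 = -43/(8*√(4 + z)) - 1/(8*(4 + z)))
l(-146) - (-18591 + 11985) = (-172 - √(4 - 146) - 43*(-146))/(8*(4 - 146)^(3/2)) - (-18591 + 11985) = (-172 - √(-142) + 6278)/(8*(-142)^(3/2)) - 1*(-6606) = (I*√142/20164)*(-172 - I*√142 + 6278)/8 + 6606 = (I*√142/20164)*(6106 - I*√142)/8 + 6606 = I*√142*(6106 - I*√142)/161312 + 6606 = 6606 + I*√142*(6106 - I*√142)/161312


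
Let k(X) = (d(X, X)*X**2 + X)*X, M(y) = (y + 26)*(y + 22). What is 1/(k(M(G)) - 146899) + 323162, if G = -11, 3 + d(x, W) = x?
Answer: 235134149989313/727604576 ≈ 3.2316e+5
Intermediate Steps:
d(x, W) = -3 + x
M(y) = (22 + y)*(26 + y) (M(y) = (26 + y)*(22 + y) = (22 + y)*(26 + y))
k(X) = X*(X + X**2*(-3 + X)) (k(X) = ((-3 + X)*X**2 + X)*X = (X**2*(-3 + X) + X)*X = (X + X**2*(-3 + X))*X = X*(X + X**2*(-3 + X)))
1/(k(M(G)) - 146899) + 323162 = 1/((572 + (-11)**2 + 48*(-11))**2*(1 + (572 + (-11)**2 + 48*(-11))*(-3 + (572 + (-11)**2 + 48*(-11)))) - 146899) + 323162 = 1/((572 + 121 - 528)**2*(1 + (572 + 121 - 528)*(-3 + (572 + 121 - 528))) - 146899) + 323162 = 1/(165**2*(1 + 165*(-3 + 165)) - 146899) + 323162 = 1/(27225*(1 + 165*162) - 146899) + 323162 = 1/(27225*(1 + 26730) - 146899) + 323162 = 1/(27225*26731 - 146899) + 323162 = 1/(727751475 - 146899) + 323162 = 1/727604576 + 323162 = 235134149989313/727604576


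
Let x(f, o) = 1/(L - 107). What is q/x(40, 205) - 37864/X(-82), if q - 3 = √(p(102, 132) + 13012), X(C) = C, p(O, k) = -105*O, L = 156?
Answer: 24959/41 + 49*√2302 ≈ 2959.7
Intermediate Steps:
x(f, o) = 1/49 (x(f, o) = 1/(156 - 107) = 1/49)
q = 3 + √2302 (q = 3 + √(-105*102 + 13012) = 3 + √(-10710 + 13012) = 3 + √2302 ≈ 50.979)
q/x(40, 205) - 37864/X(-82) = (3 + √2302)/(1/49) - 37864/(-82) = (3 + √2302)*49 - 37864*(-1/82) = (147 + 49*√2302) + 18932/41 = 24959/41 + 49*√2302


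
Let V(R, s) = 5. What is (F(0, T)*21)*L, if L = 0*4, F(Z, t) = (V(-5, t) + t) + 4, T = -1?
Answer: 0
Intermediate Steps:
F(Z, t) = 9 + t (F(Z, t) = (5 + t) + 4 = 9 + t)
L = 0
(F(0, T)*21)*L = ((9 - 1)*21)*0 = (8*21)*0 = 168*0 = 0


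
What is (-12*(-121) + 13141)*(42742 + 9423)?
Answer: 761243845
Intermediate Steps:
(-12*(-121) + 13141)*(42742 + 9423) = (1452 + 13141)*52165 = 14593*52165 = 761243845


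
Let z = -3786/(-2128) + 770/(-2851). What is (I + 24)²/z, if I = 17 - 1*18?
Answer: 1604702456/4577663 ≈ 350.55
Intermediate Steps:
I = -1 (I = 17 - 18 = -1)
z = 4577663/3033464 (z = -3786*(-1/2128) + 770*(-1/2851) = 1893/1064 - 770/2851 = 4577663/3033464 ≈ 1.5091)
(I + 24)²/z = (-1 + 24)²/(4577663/3033464) = 23²*(3033464/4577663) = 529*(3033464/4577663) = 1604702456/4577663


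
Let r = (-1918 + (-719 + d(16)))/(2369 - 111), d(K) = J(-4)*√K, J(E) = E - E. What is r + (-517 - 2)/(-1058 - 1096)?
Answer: -375683/405311 ≈ -0.92690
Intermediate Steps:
J(E) = 0
d(K) = 0 (d(K) = 0*√K = 0)
r = -2637/2258 (r = (-1918 + (-719 + 0))/(2369 - 111) = (-1918 - 719)/2258 = -2637*1/2258 = -2637/2258 ≈ -1.1678)
r + (-517 - 2)/(-1058 - 1096) = -2637/2258 + (-517 - 2)/(-1058 - 1096) = -2637/2258 - 519/(-2154) = -2637/2258 - 519*(-1/2154) = -2637/2258 + 173/718 = -375683/405311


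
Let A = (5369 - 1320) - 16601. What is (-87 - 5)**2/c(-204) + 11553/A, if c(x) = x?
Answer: -9049745/213384 ≈ -42.411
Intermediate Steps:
A = -12552 (A = 4049 - 16601 = -12552)
(-87 - 5)**2/c(-204) + 11553/A = (-87 - 5)**2/(-204) + 11553/(-12552) = (-92)**2*(-1/204) + 11553*(-1/12552) = 8464*(-1/204) - 3851/4184 = -2116/51 - 3851/4184 = -9049745/213384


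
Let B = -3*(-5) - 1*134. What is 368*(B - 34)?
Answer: -56304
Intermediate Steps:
B = -119 (B = 15 - 134 = -119)
368*(B - 34) = 368*(-119 - 34) = 368*(-153) = -56304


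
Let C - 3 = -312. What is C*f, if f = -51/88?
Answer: 15759/88 ≈ 179.08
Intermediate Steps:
C = -309 (C = 3 - 312 = -309)
f = -51/88 (f = -51*1/88 = -51/88 ≈ -0.57955)
C*f = -309*(-51/88) = 15759/88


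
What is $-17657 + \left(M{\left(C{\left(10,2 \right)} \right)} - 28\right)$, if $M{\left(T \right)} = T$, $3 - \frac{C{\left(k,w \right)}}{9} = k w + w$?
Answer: $-17856$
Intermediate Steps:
$C{\left(k,w \right)} = 27 - 9 w - 9 k w$ ($C{\left(k,w \right)} = 27 - 9 \left(k w + w\right) = 27 - 9 \left(w + k w\right) = 27 - \left(9 w + 9 k w\right) = 27 - 9 w - 9 k w$)
$-17657 + \left(M{\left(C{\left(10,2 \right)} \right)} - 28\right) = -17657 - 199 = -17856$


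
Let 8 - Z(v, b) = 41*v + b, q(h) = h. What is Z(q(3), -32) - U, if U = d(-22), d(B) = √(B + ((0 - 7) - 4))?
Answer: -83 - I*√33 ≈ -83.0 - 5.7446*I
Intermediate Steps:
d(B) = √(-11 + B) (d(B) = √(B + (-7 - 4)) = √(B - 11) = √(-11 + B))
U = I*√33 (U = √(-11 - 22) = √(-33) = I*√33 ≈ 5.7446*I)
Z(v, b) = 8 - b - 41*v (Z(v, b) = 8 - (41*v + b) = 8 - (b + 41*v) = 8 + (-b - 41*v) = 8 - b - 41*v)
Z(q(3), -32) - U = (8 - 1*(-32) - 41*3) - I*√33 = (8 + 32 - 123) - I*√33 = -83 - I*√33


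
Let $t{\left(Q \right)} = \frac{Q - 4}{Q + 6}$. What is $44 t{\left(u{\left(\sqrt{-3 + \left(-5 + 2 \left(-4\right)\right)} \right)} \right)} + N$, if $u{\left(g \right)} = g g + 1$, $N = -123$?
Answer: $- \frac{271}{9} \approx -30.111$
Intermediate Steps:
$u{\left(g \right)} = 1 + g^{2}$ ($u{\left(g \right)} = g^{2} + 1 = 1 + g^{2}$)
$t{\left(Q \right)} = \frac{-4 + Q}{6 + Q}$
$44 t{\left(u{\left(\sqrt{-3 + \left(-5 + 2 \left(-4\right)\right)} \right)} \right)} + N = 44 \frac{-4 + \left(1 + \left(\sqrt{-3 + \left(-5 + 2 \left(-4\right)\right)}\right)^{2}\right)}{6 + \left(1 + \left(\sqrt{-3 + \left(-5 + 2 \left(-4\right)\right)}\right)^{2}\right)} - 123 = 44 \frac{-4 + \left(1 + \left(\sqrt{-3 - 13}\right)^{2}\right)}{6 + \left(1 + \left(\sqrt{-3 - 13}\right)^{2}\right)} - 123 = 44 \frac{-4 + \left(1 + \left(\sqrt{-16}\right)^{2}\right)}{6 + \left(1 + \left(\sqrt{-16}\right)^{2}\right)} - 123 = 44 \frac{-4 + \left(1 + \left(4 i\right)^{2}\right)}{6 + \left(1 + \left(4 i\right)^{2}\right)} - 123 = 44 \frac{-4 + \left(1 - 16\right)}{6 + \left(1 - 16\right)} - 123 = 44 \frac{-4 - 15}{6 - 15} - 123 = 44 \frac{1}{-9} \left(-19\right) - 123 = 44 \left(\left(- \frac{1}{9}\right) \left(-19\right)\right) - 123 = 44 \cdot \frac{19}{9} - 123 = \frac{836}{9} - 123 = - \frac{271}{9}$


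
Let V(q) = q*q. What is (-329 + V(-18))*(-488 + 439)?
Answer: 245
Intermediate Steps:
V(q) = q²
(-329 + V(-18))*(-488 + 439) = (-329 + (-18)²)*(-488 + 439) = (-329 + 324)*(-49) = -5*(-49) = 245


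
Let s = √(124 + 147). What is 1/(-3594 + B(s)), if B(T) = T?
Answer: -3594/12916565 - √271/12916565 ≈ -0.00027952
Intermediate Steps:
s = √271 ≈ 16.462
1/(-3594 + B(s)) = 1/(-3594 + √271)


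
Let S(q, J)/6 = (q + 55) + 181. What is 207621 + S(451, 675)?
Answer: 211743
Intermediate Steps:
S(q, J) = 1416 + 6*q (S(q, J) = 6*((q + 55) + 181) = 6*((55 + q) + 181) = 6*(236 + q) = 1416 + 6*q)
207621 + S(451, 675) = 207621 + (1416 + 6*451) = 207621 + (1416 + 2706) = 207621 + 4122 = 211743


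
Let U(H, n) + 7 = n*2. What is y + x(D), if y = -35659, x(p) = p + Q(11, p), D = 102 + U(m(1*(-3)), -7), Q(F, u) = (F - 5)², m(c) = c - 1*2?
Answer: -35542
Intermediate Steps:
m(c) = -2 + c (m(c) = c - 2 = -2 + c)
U(H, n) = -7 + 2*n (U(H, n) = -7 + n*2 = -7 + 2*n)
Q(F, u) = (-5 + F)²
D = 81 (D = 102 + (-7 + 2*(-7)) = 102 + (-7 - 14) = 102 - 21 = 81)
x(p) = 36 + p (x(p) = p + (-5 + 11)² = p + 6² = p + 36 = 36 + p)
y + x(D) = -35659 + (36 + 81) = -35659 + 117 = -35542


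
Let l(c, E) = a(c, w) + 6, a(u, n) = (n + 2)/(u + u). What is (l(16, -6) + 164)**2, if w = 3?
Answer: 29648025/1024 ≈ 28953.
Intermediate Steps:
a(u, n) = (2 + n)/(2*u) (a(u, n) = (2 + n)/((2*u)) = (2 + n)*(1/(2*u)) = (2 + n)/(2*u))
l(c, E) = 6 + 5/(2*c) (l(c, E) = (2 + 3)/(2*c) + 6 = (1/2)*5/c + 6 = 5/(2*c) + 6 = 6 + 5/(2*c))
(l(16, -6) + 164)**2 = ((6 + (5/2)/16) + 164)**2 = ((6 + (5/2)*(1/16)) + 164)**2 = ((6 + 5/32) + 164)**2 = (197/32 + 164)**2 = (5445/32)**2 = 29648025/1024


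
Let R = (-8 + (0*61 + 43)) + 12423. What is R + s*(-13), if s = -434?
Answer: 18100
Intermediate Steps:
R = 12458 (R = (-8 + (0 + 43)) + 12423 = (-8 + 43) + 12423 = 35 + 12423 = 12458)
R + s*(-13) = 12458 - 434*(-13) = 12458 + 5642 = 18100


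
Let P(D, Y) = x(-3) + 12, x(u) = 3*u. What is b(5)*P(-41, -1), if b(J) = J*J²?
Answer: 375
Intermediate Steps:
b(J) = J³
P(D, Y) = 3 (P(D, Y) = 3*(-3) + 12 = -9 + 12 = 3)
b(5)*P(-41, -1) = 5³*3 = 125*3 = 375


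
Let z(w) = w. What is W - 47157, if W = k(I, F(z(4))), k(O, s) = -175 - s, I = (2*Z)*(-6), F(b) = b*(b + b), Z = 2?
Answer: -47364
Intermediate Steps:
F(b) = 2*b² (F(b) = b*(2*b) = 2*b²)
I = -24 (I = (2*2)*(-6) = 4*(-6) = -24)
W = -207 (W = -175 - 2*4² = -175 - 2*16 = -175 - 1*32 = -175 - 32 = -207)
W - 47157 = -207 - 47157 = -47364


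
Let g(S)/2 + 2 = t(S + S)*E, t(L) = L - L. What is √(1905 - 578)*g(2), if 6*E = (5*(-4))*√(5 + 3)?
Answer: -4*√1327 ≈ -145.71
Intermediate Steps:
t(L) = 0
E = -20*√2/3 (E = ((5*(-4))*√(5 + 3))/6 = (-40*√2)/6 = -20*√2/3 ≈ -9.4281)
g(S) = -4 (g(S) = -4 + 2*(0*(-20*√2/3)) = -4 + 2*0 = -4 + 0 = -4)
√(1905 - 578)*g(2) = √(1905 - 578)*(-4) = √1327*(-4) = -4*√1327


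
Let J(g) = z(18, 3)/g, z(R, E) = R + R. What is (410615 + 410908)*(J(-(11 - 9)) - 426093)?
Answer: -350059987053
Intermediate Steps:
z(R, E) = 2*R
J(g) = 36/g (J(g) = (2*18)/g = 36/g)
(410615 + 410908)*(J(-(11 - 9)) - 426093) = (410615 + 410908)*(36/((-(11 - 9))) - 426093) = 821523*(36/((-1*2)) - 426093) = 821523*(36/(-2) - 426093) = 821523*(36*(-½) - 426093) = 821523*(-18 - 426093) = 821523*(-426111) = -350059987053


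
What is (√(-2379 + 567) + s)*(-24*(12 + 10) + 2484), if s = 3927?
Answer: 7681212 + 3912*I*√453 ≈ 7.6812e+6 + 83262.0*I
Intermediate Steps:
(√(-2379 + 567) + s)*(-24*(12 + 10) + 2484) = (√(-2379 + 567) + 3927)*(-24*(12 + 10) + 2484) = (√(-1812) + 3927)*(-24*22 + 2484) = (2*I*√453 + 3927)*(-528 + 2484) = (3927 + 2*I*√453)*1956 = 7681212 + 3912*I*√453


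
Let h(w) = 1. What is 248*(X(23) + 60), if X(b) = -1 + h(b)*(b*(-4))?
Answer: -8184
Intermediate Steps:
X(b) = -1 - 4*b (X(b) = -1 + 1*(b*(-4)) = -1 + 1*(-4*b) = -1 - 4*b)
248*(X(23) + 60) = 248*((-1 - 4*23) + 60) = 248*((-1 - 92) + 60) = 248*(-93 + 60) = 248*(-33) = -8184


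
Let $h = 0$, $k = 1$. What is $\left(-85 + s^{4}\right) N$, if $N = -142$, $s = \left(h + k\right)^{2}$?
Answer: $11928$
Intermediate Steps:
$s = 1$ ($s = \left(0 + 1\right)^{2} = 1^{2} = 1$)
$\left(-85 + s^{4}\right) N = \left(-85 + 1^{4}\right) \left(-142\right) = \left(-85 + 1\right) \left(-142\right) = \left(-84\right) \left(-142\right) = 11928$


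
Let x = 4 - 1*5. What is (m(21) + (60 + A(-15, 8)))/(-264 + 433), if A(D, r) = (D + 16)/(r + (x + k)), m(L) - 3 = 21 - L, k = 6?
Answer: 820/2197 ≈ 0.37324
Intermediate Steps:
x = -1 (x = 4 - 5 = -1)
m(L) = 24 - L (m(L) = 3 + (21 - L) = 24 - L)
A(D, r) = (16 + D)/(5 + r) (A(D, r) = (D + 16)/(r + (-1 + 6)) = (16 + D)/(r + 5) = (16 + D)/(5 + r))
(m(21) + (60 + A(-15, 8)))/(-264 + 433) = ((24 - 1*21) + (60 + (16 - 15)/(5 + 8)))/(-264 + 433) = ((24 - 21) + (60 + 1/13))/169 = (3 + (60 + (1/13)*1))*(1/169) = (3 + (60 + 1/13))*(1/169) = (3 + 781/13)*(1/169) = (820/13)*(1/169) = 820/2197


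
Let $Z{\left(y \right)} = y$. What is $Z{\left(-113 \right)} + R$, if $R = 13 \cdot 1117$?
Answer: $14408$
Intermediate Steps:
$R = 14521$
$Z{\left(-113 \right)} + R = -113 + 14521 = 14408$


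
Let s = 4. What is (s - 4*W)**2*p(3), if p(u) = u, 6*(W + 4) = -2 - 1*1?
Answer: 1452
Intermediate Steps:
W = -9/2 (W = -4 + (-2 - 1*1)/6 = -4 + (-2 - 1)/6 = -4 + (1/6)*(-3) = -4 - 1/2 = -9/2 ≈ -4.5000)
(s - 4*W)**2*p(3) = (4 - 4*(-9/2))**2*3 = (4 + 18)**2*3 = 22**2*3 = 484*3 = 1452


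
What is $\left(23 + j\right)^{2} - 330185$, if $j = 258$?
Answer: $-251224$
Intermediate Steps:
$\left(23 + j\right)^{2} - 330185 = \left(23 + 258\right)^{2} - 330185 = 281^{2} - 330185 = 78961 - 330185 = -251224$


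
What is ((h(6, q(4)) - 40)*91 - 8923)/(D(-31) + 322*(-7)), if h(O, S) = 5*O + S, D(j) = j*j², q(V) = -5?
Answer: 10288/32045 ≈ 0.32105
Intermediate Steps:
D(j) = j³
h(O, S) = S + 5*O
((h(6, q(4)) - 40)*91 - 8923)/(D(-31) + 322*(-7)) = (((-5 + 5*6) - 40)*91 - 8923)/((-31)³ + 322*(-7)) = (((-5 + 30) - 40)*91 - 8923)/(-29791 - 2254) = ((25 - 40)*91 - 8923)/(-32045) = (-15*91 - 8923)*(-1/32045) = (-1365 - 8923)*(-1/32045) = -10288*(-1/32045) = 10288/32045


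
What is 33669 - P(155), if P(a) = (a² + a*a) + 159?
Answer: -14540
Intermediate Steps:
P(a) = 159 + 2*a² (P(a) = (a² + a²) + 159 = 2*a² + 159 = 159 + 2*a²)
33669 - P(155) = 33669 - (159 + 2*155²) = 33669 - (159 + 2*24025) = 33669 - (159 + 48050) = 33669 - 1*48209 = 33669 - 48209 = -14540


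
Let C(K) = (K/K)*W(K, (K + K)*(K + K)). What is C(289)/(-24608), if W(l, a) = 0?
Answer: 0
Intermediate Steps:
C(K) = 0 (C(K) = (K/K)*0 = 1*0 = 0)
C(289)/(-24608) = 0/(-24608) = 0*(-1/24608) = 0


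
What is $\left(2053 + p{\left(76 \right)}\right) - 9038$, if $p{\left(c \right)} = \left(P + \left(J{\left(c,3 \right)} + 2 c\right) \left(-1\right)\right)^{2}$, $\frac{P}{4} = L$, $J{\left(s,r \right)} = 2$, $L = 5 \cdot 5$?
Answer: $-4069$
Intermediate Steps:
$L = 25$
$P = 100$ ($P = 4 \cdot 25 = 100$)
$p{\left(c \right)} = \left(98 - 2 c\right)^{2}$ ($p{\left(c \right)} = \left(100 + \left(2 + 2 c\right) \left(-1\right)\right)^{2} = \left(100 - \left(2 + 2 c\right)\right)^{2} = \left(98 - 2 c\right)^{2}$)
$\left(2053 + p{\left(76 \right)}\right) - 9038 = \left(2053 + 4 \left(-49 + 76\right)^{2}\right) - 9038 = \left(2053 + 4 \cdot 27^{2}\right) - 9038 = \left(2053 + 4 \cdot 729\right) - 9038 = \left(2053 + 2916\right) - 9038 = 4969 - 9038 = -4069$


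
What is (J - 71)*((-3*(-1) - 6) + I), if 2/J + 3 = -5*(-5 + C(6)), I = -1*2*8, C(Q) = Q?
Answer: 5415/4 ≈ 1353.8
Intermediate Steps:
I = -16 (I = -2*8 = -16)
J = -¼ (J = 2/(-3 - 5*(-5 + 6)) = 2/(-3 - 5*1) = 2/(-3 - 5) = 2/(-8) = 2*(-⅛) = -¼ ≈ -0.25000)
(J - 71)*((-3*(-1) - 6) + I) = (-¼ - 71)*((-3*(-1) - 6) - 16) = -285*((3 - 6) - 16)/4 = -285*(-3 - 16)/4 = -285/4*(-19) = 5415/4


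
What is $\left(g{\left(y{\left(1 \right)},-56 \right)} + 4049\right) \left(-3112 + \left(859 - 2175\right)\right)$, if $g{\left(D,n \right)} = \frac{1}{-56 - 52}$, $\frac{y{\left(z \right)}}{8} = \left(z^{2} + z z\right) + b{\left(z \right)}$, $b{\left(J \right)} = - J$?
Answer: $-17928931$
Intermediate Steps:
$y{\left(z \right)} = - 8 z + 16 z^{2}$ ($y{\left(z \right)} = 8 \left(\left(z^{2} + z z\right) - z\right) = 8 \left(\left(z^{2} + z^{2}\right) - z\right) = 8 \left(2 z^{2} - z\right) = 8 \left(- z + 2 z^{2}\right) = - 8 z + 16 z^{2}$)
$g{\left(D,n \right)} = - \frac{1}{108}$ ($g{\left(D,n \right)} = \frac{1}{-108} = - \frac{1}{108}$)
$\left(g{\left(y{\left(1 \right)},-56 \right)} + 4049\right) \left(-3112 + \left(859 - 2175\right)\right) = \left(- \frac{1}{108} + 4049\right) \left(-3112 + \left(859 - 2175\right)\right) = \frac{437291 \left(-3112 - 1316\right)}{108} = \frac{437291}{108} \left(-4428\right) = -17928931$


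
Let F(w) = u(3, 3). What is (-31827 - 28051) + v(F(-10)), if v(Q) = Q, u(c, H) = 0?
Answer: -59878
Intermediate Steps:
F(w) = 0
(-31827 - 28051) + v(F(-10)) = (-31827 - 28051) + 0 = -59878 + 0 = -59878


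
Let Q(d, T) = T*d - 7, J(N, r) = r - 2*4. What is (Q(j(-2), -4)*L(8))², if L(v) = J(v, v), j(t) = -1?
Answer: 0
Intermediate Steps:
J(N, r) = -8 + r (J(N, r) = r - 8 = -8 + r)
L(v) = -8 + v
Q(d, T) = -7 + T*d
(Q(j(-2), -4)*L(8))² = ((-7 - 4*(-1))*(-8 + 8))² = ((-7 + 4)*0)² = (-3*0)² = 0² = 0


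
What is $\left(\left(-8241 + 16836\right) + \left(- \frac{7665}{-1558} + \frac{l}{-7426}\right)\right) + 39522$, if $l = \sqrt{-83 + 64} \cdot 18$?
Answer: $\frac{74973951}{1558} - \frac{9 i \sqrt{19}}{3713} \approx 48122.0 - 0.010566 i$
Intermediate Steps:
$l = 18 i \sqrt{19}$ ($l = \sqrt{-19} \cdot 18 = i \sqrt{19} \cdot 18 = 18 i \sqrt{19} \approx 78.46 i$)
$\left(\left(-8241 + 16836\right) + \left(- \frac{7665}{-1558} + \frac{l}{-7426}\right)\right) + 39522 = \left(\left(-8241 + 16836\right) + \left(- \frac{7665}{-1558} + \frac{18 i \sqrt{19}}{-7426}\right)\right) + 39522 = \left(8595 + \left(\left(-7665\right) \left(- \frac{1}{1558}\right) + 18 i \sqrt{19} \left(- \frac{1}{7426}\right)\right)\right) + 39522 = \left(8595 + \left(\frac{7665}{1558} - \frac{9 i \sqrt{19}}{3713}\right)\right) + 39522 = \left(\frac{13398675}{1558} - \frac{9 i \sqrt{19}}{3713}\right) + 39522 = \frac{74973951}{1558} - \frac{9 i \sqrt{19}}{3713}$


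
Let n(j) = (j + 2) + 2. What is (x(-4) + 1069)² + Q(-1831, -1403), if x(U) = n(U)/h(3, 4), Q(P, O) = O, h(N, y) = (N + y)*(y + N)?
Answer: 1141358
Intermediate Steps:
h(N, y) = (N + y)² (h(N, y) = (N + y)*(N + y) = (N + y)²)
n(j) = 4 + j (n(j) = (2 + j) + 2 = 4 + j)
x(U) = 4/49 + U/49 (x(U) = (4 + U)/((3 + 4)²) = (4 + U)/(7²) = (4 + U)/49 = (4 + U)*(1/49) = 4/49 + U/49)
(x(-4) + 1069)² + Q(-1831, -1403) = ((4/49 + (1/49)*(-4)) + 1069)² - 1403 = ((4/49 - 4/49) + 1069)² - 1403 = (0 + 1069)² - 1403 = 1069² - 1403 = 1142761 - 1403 = 1141358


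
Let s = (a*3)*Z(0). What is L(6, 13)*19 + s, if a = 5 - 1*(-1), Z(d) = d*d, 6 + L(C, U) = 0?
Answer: -114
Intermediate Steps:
L(C, U) = -6 (L(C, U) = -6 + 0 = -6)
Z(d) = d²
a = 6 (a = 5 + 1 = 6)
s = 0 (s = (6*3)*0² = 18*0 = 0)
L(6, 13)*19 + s = -6*19 + 0 = -114 + 0 = -114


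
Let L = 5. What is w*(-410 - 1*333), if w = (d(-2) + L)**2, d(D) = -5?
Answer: 0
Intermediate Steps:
w = 0 (w = (-5 + 5)**2 = 0**2 = 0)
w*(-410 - 1*333) = 0*(-410 - 1*333) = 0*(-410 - 333) = 0*(-743) = 0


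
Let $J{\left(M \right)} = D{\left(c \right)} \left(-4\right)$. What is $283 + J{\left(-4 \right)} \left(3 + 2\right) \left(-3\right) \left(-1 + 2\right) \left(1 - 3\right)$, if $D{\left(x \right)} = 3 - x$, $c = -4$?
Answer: $-557$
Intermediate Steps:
$J{\left(M \right)} = -28$ ($J{\left(M \right)} = \left(3 - -4\right) \left(-4\right) = \left(3 + 4\right) \left(-4\right) = 7 \left(-4\right) = -28$)
$283 + J{\left(-4 \right)} \left(3 + 2\right) \left(-3\right) \left(-1 + 2\right) \left(1 - 3\right) = 283 - 28 \left(3 + 2\right) \left(-3\right) \left(-1 + 2\right) \left(1 - 3\right) = 283 - 28 \cdot 5 \left(-3\right) 1 \left(-2\right) = 283 - 28 \left(\left(-15\right) \left(-2\right)\right) = 283 - 840 = -557$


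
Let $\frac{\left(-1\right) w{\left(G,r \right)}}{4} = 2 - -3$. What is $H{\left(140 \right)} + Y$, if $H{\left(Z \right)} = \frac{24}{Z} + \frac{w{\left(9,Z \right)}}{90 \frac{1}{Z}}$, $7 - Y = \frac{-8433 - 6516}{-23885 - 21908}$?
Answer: $- \frac{31821268}{1311345} \approx -24.266$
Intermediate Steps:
$w{\left(G,r \right)} = -20$ ($w{\left(G,r \right)} = - 4 \left(2 - -3\right) = - 4 \left(2 + 3\right) = \left(-4\right) 5 = -20$)
$Y = \frac{27782}{4163}$ ($Y = 7 - \frac{-8433 - 6516}{-23885 - 21908} = 7 - - \frac{14949}{-45793} = 7 - \left(-14949\right) \left(- \frac{1}{45793}\right) = 7 - \frac{1359}{4163} = \frac{27782}{4163} \approx 6.6736$)
$H{\left(Z \right)} = \frac{24}{Z} - \frac{2 Z}{9}$ ($H{\left(Z \right)} = \frac{24}{Z} - \frac{20}{90 \frac{1}{Z}} = \frac{24}{Z} - 20 \frac{Z}{90} = \frac{24}{Z} - \frac{2 Z}{9}$)
$H{\left(140 \right)} + Y = \left(\frac{24}{140} - \frac{280}{9}\right) + \frac{27782}{4163} = \left(24 \cdot \frac{1}{140} - \frac{280}{9}\right) + \frac{27782}{4163} = \left(\frac{6}{35} - \frac{280}{9}\right) + \frac{27782}{4163} = - \frac{9746}{315} + \frac{27782}{4163} = - \frac{31821268}{1311345}$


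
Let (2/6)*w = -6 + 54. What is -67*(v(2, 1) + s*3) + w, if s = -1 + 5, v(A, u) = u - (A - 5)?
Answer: -928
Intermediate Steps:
w = 144 (w = 3*(-6 + 54) = 3*48 = 144)
v(A, u) = 5 + u - A (v(A, u) = u - (-5 + A) = u + (5 - A) = 5 + u - A)
s = 4
-67*(v(2, 1) + s*3) + w = -67*((5 + 1 - 1*2) + 4*3) + 144 = -67*((5 + 1 - 2) + 12) + 144 = -67*(4 + 12) + 144 = -67*16 + 144 = -1072 + 144 = -928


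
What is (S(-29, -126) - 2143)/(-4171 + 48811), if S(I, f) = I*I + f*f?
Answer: 2429/7440 ≈ 0.32648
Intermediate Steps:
S(I, f) = I² + f²
(S(-29, -126) - 2143)/(-4171 + 48811) = (((-29)² + (-126)²) - 2143)/(-4171 + 48811) = ((841 + 15876) - 2143)/44640 = (16717 - 2143)*(1/44640) = 14574*(1/44640) = 2429/7440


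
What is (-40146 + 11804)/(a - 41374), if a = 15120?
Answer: 14171/13127 ≈ 1.0795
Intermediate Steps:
(-40146 + 11804)/(a - 41374) = (-40146 + 11804)/(15120 - 41374) = -28342/(-26254) = -28342*(-1/26254) = 14171/13127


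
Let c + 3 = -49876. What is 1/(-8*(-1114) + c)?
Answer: -1/40967 ≈ -2.4410e-5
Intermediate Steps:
c = -49879 (c = -3 - 49876 = -49879)
1/(-8*(-1114) + c) = 1/(-8*(-1114) - 49879) = 1/(8912 - 49879) = 1/(-40967) = -1/40967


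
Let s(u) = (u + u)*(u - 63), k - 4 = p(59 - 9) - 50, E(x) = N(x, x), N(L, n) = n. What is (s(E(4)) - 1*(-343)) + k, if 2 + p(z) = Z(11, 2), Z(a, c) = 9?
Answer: -168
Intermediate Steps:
p(z) = 7 (p(z) = -2 + 9 = 7)
E(x) = x
k = -39 (k = 4 + (7 - 50) = 4 - 43 = -39)
s(u) = 2*u*(-63 + u) (s(u) = (2*u)*(-63 + u) = 2*u*(-63 + u))
(s(E(4)) - 1*(-343)) + k = (2*4*(-63 + 4) - 1*(-343)) - 39 = (2*4*(-59) + 343) - 39 = (-472 + 343) - 39 = -129 - 39 = -168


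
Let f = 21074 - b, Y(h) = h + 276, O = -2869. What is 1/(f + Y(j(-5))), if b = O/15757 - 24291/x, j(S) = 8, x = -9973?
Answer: 157144561/3355939393088 ≈ 4.6826e-5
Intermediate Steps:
Y(h) = 276 + h
b = 354140750/157144561 (b = -2869/15757 - 24291/(-9973) = -2869*1/15757 - 24291*(-1/9973) = -2869/15757 + 24291/9973 = 354140750/157144561 ≈ 2.2536)
f = 3311310337764/157144561 (f = 21074 - 1*354140750/157144561 = 21074 - 354140750/157144561 = 3311310337764/157144561 ≈ 21072.)
1/(f + Y(j(-5))) = 1/(3311310337764/157144561 + (276 + 8)) = 1/(3311310337764/157144561 + 284) = 1/(3355939393088/157144561) = 157144561/3355939393088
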